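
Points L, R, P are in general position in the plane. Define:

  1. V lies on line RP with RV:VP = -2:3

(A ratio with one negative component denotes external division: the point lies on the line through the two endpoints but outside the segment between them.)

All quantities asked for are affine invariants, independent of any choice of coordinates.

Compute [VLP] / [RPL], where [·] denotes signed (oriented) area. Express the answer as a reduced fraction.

Assign L = (0, 0), R = (1, 0), P = (0, 1) — the answer is frame-independent, so this choice is without loss of generality.
1. V lies on line RP with RV:VP = -2:3 ⇒ V = (3, -2)
2·[VLP] = -3, 2·[RPL] = 1
[VLP]:[RPL] = -3:1 = -3

[VLP]:[RPL] = -3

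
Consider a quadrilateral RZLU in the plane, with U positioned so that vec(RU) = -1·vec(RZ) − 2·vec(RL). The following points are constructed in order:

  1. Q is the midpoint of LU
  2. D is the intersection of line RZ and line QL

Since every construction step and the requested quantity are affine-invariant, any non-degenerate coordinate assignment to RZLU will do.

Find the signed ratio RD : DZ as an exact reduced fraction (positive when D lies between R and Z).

RD:DZ = -1/4

Choose coordinates R = (0, 0), Z = (1, 0), L = (0, 1), U = (-1, -2).
1. Q is the midpoint of LU ⇒ Q = (-1/2, -1/2)
2. D is the intersection of line RZ and line QL ⇒ D = (-1/3, 0)
D = R + t·(Z−R) with t = -1/3, so RD:DZ = t:(1−t) = -1/3:4/3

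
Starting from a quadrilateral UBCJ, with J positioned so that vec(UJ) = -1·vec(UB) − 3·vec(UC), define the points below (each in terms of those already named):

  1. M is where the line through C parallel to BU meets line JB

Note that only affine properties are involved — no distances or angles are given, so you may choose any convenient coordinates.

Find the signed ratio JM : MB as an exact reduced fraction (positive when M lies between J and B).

Choose coordinates U = (0, 0), B = (1, 0), C = (0, 1), J = (-1, -3).
1. M is where the line through C parallel to BU meets line JB ⇒ M = (5/3, 1)
M = J + t·(B−J) with t = 4/3, so JM:MB = t:(1−t) = 4/3:-1/3

JM:MB = -4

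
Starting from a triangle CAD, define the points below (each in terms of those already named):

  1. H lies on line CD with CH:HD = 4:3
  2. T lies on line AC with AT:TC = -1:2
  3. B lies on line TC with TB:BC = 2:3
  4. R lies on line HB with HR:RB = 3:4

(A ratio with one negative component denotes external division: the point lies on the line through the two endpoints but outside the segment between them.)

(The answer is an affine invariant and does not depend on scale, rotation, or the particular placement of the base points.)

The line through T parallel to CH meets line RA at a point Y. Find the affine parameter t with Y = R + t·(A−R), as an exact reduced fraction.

Assign C = (0, 0), A = (1, 0), D = (0, 1) — the answer is frame-independent, so this choice is without loss of generality.
1. H lies on line CD with CH:HD = 4:3 ⇒ H = (0, 4/7)
2. T lies on line AC with AT:TC = -1:2 ⇒ T = (2, 0)
3. B lies on line TC with TB:BC = 2:3 ⇒ B = (6/5, 0)
4. R lies on line HB with HR:RB = 3:4 ⇒ R = (18/35, 16/49)
through T parallel to CH: direction (0, 4/7); meets RA at Y = (2, -80/119)
Y = R + t·(A−R) with t = 52/17

t = 52/17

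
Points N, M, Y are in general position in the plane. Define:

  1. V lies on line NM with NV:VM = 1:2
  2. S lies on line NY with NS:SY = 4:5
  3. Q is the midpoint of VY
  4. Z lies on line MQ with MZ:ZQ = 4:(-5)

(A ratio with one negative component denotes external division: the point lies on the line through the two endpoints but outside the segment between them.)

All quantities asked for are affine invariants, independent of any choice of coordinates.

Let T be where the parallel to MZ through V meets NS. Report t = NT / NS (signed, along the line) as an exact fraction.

t = 9/20

Work in coordinates with N = (0, 0), M = (1, 0), Y = (0, 1).
1. V lies on line NM with NV:VM = 1:2 ⇒ V = (1/3, 0)
2. S lies on line NY with NS:SY = 4:5 ⇒ S = (0, 4/9)
3. Q is the midpoint of VY ⇒ Q = (1/6, 1/2)
4. Z lies on line MQ with MZ:ZQ = 4:(-5) ⇒ Z = (13/3, -2)
through V parallel to MZ: direction (10/3, -2); meets NS at T = (0, 1/5)
T = N + t·(S−N) with t = 9/20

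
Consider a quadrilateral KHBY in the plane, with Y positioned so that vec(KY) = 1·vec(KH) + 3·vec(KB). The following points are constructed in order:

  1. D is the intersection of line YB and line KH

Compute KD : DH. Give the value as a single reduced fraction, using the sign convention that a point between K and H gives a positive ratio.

Set K = (0, 0), H = (1, 0), B = (0, 1), Y = (1, 3); any affine frame gives the same invariant.
1. D is the intersection of line YB and line KH ⇒ D = (-1/2, 0)
D = K + t·(H−K) with t = -1/2, so KD:DH = t:(1−t) = -1/2:3/2

KD:DH = -1/3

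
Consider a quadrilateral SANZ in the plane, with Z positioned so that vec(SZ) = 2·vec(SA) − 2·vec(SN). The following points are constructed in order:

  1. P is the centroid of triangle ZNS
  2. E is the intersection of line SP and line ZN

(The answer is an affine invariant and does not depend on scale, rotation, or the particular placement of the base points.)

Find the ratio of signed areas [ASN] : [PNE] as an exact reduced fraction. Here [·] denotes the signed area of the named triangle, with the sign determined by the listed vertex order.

Assign S = (0, 0), A = (1, 0), N = (0, 1), Z = (2, -2) — the answer is frame-independent, so this choice is without loss of generality.
1. P is the centroid of triangle ZNS ⇒ P = (2/3, -1/3)
2. E is the intersection of line SP and line ZN ⇒ E = (1, -1/2)
2·[ASN] = -1, 2·[PNE] = -1/3
[ASN]:[PNE] = -1:-1/3 = 3

[ASN]:[PNE] = 3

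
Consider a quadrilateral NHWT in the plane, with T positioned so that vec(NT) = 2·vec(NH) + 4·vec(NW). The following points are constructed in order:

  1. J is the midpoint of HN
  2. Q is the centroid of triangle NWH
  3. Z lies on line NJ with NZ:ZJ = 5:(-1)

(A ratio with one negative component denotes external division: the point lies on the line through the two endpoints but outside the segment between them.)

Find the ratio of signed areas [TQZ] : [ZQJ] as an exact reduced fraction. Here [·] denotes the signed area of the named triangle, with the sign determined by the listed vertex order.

[TQZ]:[ZQJ] = 39

Set N = (0, 0), H = (1, 0), W = (0, 1), T = (2, 4); any affine frame gives the same invariant.
1. J is the midpoint of HN ⇒ J = (1/2, 0)
2. Q is the centroid of triangle NWH ⇒ Q = (1/3, 1/3)
3. Z lies on line NJ with NZ:ZJ = 5:(-1) ⇒ Z = (5/8, 0)
2·[TQZ] = 13/8, 2·[ZQJ] = 1/24
[TQZ]:[ZQJ] = 13/8:1/24 = 39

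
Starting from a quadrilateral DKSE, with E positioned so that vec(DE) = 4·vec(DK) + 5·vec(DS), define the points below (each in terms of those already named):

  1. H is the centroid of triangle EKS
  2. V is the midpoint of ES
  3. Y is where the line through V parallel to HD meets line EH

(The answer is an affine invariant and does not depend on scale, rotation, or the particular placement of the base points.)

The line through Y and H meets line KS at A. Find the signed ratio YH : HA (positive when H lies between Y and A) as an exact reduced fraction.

Work in coordinates with D = (0, 0), K = (1, 0), S = (0, 1), E = (4, 5).
1. H is the centroid of triangle EKS ⇒ H = (5/3, 2)
2. V is the midpoint of ES ⇒ V = (2, 3)
3. Y is where the line through V parallel to HD meets line EH ⇒ Y = (26/3, 11)
line YH meets KS at A = (1/2, 1/2)
H = Y + t·(A−Y) with t = 6/7, so YH:HA = 6/7:1/7

YH:HA = 6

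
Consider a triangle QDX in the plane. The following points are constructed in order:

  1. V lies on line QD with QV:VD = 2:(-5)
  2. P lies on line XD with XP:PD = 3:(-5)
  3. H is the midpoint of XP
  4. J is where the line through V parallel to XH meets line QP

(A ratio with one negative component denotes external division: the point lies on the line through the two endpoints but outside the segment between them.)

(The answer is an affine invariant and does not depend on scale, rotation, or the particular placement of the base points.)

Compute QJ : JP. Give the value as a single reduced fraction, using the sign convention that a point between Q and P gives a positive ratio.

QJ:JP = -2/5

Choose coordinates Q = (0, 0), D = (1, 0), X = (0, 1).
1. V lies on line QD with QV:VD = 2:(-5) ⇒ V = (-2/3, 0)
2. P lies on line XD with XP:PD = 3:(-5) ⇒ P = (-3/2, 5/2)
3. H is the midpoint of XP ⇒ H = (-3/4, 7/4)
4. J is where the line through V parallel to XH meets line QP ⇒ J = (1, -5/3)
J = Q + t·(P−Q) with t = -2/3, so QJ:JP = t:(1−t) = -2/3:5/3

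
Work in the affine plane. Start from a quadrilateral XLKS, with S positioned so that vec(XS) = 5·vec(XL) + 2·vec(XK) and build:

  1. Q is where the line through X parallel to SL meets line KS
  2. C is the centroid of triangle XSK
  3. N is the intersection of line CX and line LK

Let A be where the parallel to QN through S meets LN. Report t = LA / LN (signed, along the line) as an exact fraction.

t = 1/6

Assign X = (0, 0), L = (1, 0), K = (0, 1), S = (5, 2) — the answer is frame-independent, so this choice is without loss of generality.
1. Q is where the line through X parallel to SL meets line KS ⇒ Q = (10/3, 5/3)
2. C is the centroid of triangle XSK ⇒ C = (5/3, 1)
3. N is the intersection of line CX and line LK ⇒ N = (5/8, 3/8)
through S parallel to QN: direction (-65/24, -31/24); meets LN at A = (15/16, 1/16)
A = L + t·(N−L) with t = 1/6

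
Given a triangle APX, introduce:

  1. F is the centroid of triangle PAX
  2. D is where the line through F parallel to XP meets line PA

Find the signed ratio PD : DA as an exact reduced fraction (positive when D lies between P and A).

Assign A = (0, 0), P = (1, 0), X = (0, 1) — the answer is frame-independent, so this choice is without loss of generality.
1. F is the centroid of triangle PAX ⇒ F = (1/3, 1/3)
2. D is where the line through F parallel to XP meets line PA ⇒ D = (2/3, 0)
D = P + t·(A−P) with t = 1/3, so PD:DA = t:(1−t) = 1/3:2/3

PD:DA = 1/2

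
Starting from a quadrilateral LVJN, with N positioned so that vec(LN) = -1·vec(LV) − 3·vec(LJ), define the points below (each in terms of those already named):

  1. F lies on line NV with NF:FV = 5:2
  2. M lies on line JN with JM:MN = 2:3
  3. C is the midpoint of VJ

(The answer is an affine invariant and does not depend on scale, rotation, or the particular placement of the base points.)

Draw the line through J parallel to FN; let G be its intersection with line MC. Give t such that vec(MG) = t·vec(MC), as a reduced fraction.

Choose coordinates L = (0, 0), V = (1, 0), J = (0, 1), N = (-1, -3).
1. F lies on line NV with NF:FV = 5:2 ⇒ F = (3/7, -6/7)
2. M lies on line JN with JM:MN = 2:3 ⇒ M = (-2/5, -3/5)
3. C is the midpoint of VJ ⇒ C = (1/2, 1/2)
through J parallel to FN: direction (-10/7, -15/7); meets MC at G = (-4, -5)
G = M + t·(C−M) with t = -4

t = -4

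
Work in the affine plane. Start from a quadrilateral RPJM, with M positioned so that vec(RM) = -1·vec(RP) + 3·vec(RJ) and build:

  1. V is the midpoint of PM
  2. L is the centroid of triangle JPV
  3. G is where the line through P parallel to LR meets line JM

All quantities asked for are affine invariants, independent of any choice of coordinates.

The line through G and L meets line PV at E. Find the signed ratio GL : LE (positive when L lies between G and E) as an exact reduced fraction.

Work in coordinates with R = (0, 0), P = (1, 0), J = (0, 1), M = (-1, 3).
1. V is the midpoint of PM ⇒ V = (0, 3/2)
2. L is the centroid of triangle JPV ⇒ L = (1/3, 5/6)
3. G is where the line through P parallel to LR meets line JM ⇒ G = (7/9, -5/9)
line GL meets PV at E = (3/13, 15/13)
L = G + t·(E−G) with t = 13/16, so GL:LE = 13/16:3/16

GL:LE = 13/3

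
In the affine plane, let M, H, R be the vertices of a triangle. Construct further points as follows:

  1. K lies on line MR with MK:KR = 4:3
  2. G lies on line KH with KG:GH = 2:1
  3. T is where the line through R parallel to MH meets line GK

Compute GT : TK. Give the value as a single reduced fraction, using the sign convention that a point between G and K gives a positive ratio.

GT:TK = -17/9

Assign M = (0, 0), H = (1, 0), R = (0, 1) — the answer is frame-independent, so this choice is without loss of generality.
1. K lies on line MR with MK:KR = 4:3 ⇒ K = (0, 4/7)
2. G lies on line KH with KG:GH = 2:1 ⇒ G = (2/3, 4/21)
3. T is where the line through R parallel to MH meets line GK ⇒ T = (-3/4, 1)
T = G + t·(K−G) with t = 17/8, so GT:TK = t:(1−t) = 17/8:-9/8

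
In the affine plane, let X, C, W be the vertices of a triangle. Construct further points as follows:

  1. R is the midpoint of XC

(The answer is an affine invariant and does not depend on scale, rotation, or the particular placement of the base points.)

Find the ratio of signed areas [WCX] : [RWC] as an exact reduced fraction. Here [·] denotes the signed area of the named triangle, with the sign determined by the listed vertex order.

Choose coordinates X = (0, 0), C = (1, 0), W = (0, 1).
1. R is the midpoint of XC ⇒ R = (1/2, 0)
2·[WCX] = -1, 2·[RWC] = -1/2
[WCX]:[RWC] = -1:-1/2 = 2

[WCX]:[RWC] = 2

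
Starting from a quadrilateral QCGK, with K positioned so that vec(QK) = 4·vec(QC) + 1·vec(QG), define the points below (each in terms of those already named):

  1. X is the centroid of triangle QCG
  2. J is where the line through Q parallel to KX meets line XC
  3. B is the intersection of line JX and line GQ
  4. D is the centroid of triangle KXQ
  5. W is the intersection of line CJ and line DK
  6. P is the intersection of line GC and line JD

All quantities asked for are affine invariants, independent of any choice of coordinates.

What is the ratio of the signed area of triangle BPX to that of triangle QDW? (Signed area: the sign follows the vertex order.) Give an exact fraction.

Set Q = (0, 0), C = (1, 0), G = (0, 1), K = (4, 1); any affine frame gives the same invariant.
1. X is the centroid of triangle QCG ⇒ X = (1/3, 1/3)
2. J is where the line through Q parallel to KX meets line XC ⇒ J = (11/15, 2/15)
3. B is the intersection of line JX and line GQ ⇒ B = (0, 1/2)
4. D is the centroid of triangle KXQ ⇒ D = (13/9, 4/9)
5. W is the intersection of line CJ and line DK ⇒ W = (17/33, 8/33)
6. P is the intersection of line GC and line JD ⇒ P = (19/23, 4/23)
2·[BPX] = -2/69, 2·[QDW] = 4/33
[BPX]:[QDW] = -2/69:4/33 = -11/46

[BPX]:[QDW] = -11/46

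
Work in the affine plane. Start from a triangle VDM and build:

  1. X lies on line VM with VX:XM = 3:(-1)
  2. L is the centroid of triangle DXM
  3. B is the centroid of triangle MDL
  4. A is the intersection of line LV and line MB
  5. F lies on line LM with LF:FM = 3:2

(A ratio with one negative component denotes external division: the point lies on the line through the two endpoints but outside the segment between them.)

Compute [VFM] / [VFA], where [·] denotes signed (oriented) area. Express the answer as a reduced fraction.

[VFM]:[VFA] = -3/4

Work in coordinates with V = (0, 0), D = (1, 0), M = (0, 1).
1. X lies on line VM with VX:XM = 3:(-1) ⇒ X = (0, 3/2)
2. L is the centroid of triangle DXM ⇒ L = (1/3, 5/6)
3. B is the centroid of triangle MDL ⇒ B = (4/9, 11/18)
4. A is the intersection of line LV and line MB ⇒ A = (8/27, 20/27)
5. F lies on line LM with LF:FM = 3:2 ⇒ F = (2/15, 14/15)
2·[VFM] = 2/15, 2·[VFA] = -8/45
[VFM]:[VFA] = 2/15:-8/45 = -3/4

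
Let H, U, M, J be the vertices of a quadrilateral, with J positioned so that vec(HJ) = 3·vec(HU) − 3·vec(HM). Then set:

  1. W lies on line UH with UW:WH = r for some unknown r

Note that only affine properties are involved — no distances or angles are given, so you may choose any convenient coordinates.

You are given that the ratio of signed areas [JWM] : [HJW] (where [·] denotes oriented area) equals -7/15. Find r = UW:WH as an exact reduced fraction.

r = 4/5

Assign H = (0, 0), U = (1, 0), M = (0, 1), J = (3, -3) — the answer is frame-independent, so this choice is without loss of generality.
1. With UW:WH = r, write λ = r/(r+1) so W = U + λ·(H−U); W is affine-linear in λ
Every point depending on W is an affine combination of W and λ-independent points, so each such coordinate is linear in λ; the λ² term in each signed area is a multiple of (H−U)×(H−U) = 0, so 2·[JWM] and 2·[HJW] are each linear in λ. Evaluating at λ=0 and λ=1:
  2·[JWM] = -4·λ + 1,   2·[HJW] = -3·λ + 3
So [JWM]:[HJW] = (-4·λ + 1) / (-3·λ + 3). Setting this equal to -7/15:
  -4·λ + 1 = -7/15·(-3·λ + 3)  ⇒  λ = 4/9
Then r = λ/(1−λ) = (4/9)/(5/9) = 4/5. Check: with r = 4/5, W = (5/9, 0) and [JWM]:[HJW] = -7/15 as required.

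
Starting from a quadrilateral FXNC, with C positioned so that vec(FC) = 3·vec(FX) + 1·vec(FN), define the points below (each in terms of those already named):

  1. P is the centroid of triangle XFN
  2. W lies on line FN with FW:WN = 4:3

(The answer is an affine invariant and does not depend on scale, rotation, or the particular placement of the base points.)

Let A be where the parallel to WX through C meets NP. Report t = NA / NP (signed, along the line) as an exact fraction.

Work in coordinates with F = (0, 0), X = (1, 0), N = (0, 1), C = (3, 1).
1. P is the centroid of triangle XFN ⇒ P = (1/3, 1/3)
2. W lies on line FN with FW:WN = 4:3 ⇒ W = (0, 4/7)
through C parallel to WX: direction (1, -4/7); meets NP at A = (-6/5, 17/5)
A = N + t·(P−N) with t = -18/5

t = -18/5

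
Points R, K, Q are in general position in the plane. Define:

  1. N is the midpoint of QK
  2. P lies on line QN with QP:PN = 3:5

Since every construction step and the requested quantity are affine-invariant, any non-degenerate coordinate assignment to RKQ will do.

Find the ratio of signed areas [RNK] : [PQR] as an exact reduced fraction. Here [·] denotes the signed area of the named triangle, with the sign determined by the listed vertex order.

Work in coordinates with R = (0, 0), K = (1, 0), Q = (0, 1).
1. N is the midpoint of QK ⇒ N = (1/2, 1/2)
2. P lies on line QN with QP:PN = 3:5 ⇒ P = (3/16, 13/16)
2·[RNK] = -1/2, 2·[PQR] = 3/16
[RNK]:[PQR] = -1/2:3/16 = -8/3

[RNK]:[PQR] = -8/3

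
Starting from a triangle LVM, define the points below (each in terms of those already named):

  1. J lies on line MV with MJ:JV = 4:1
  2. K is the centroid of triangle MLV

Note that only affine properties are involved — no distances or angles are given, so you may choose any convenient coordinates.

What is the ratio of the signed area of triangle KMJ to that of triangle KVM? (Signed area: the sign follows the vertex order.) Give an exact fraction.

Assign L = (0, 0), V = (1, 0), M = (0, 1) — the answer is frame-independent, so this choice is without loss of generality.
1. J lies on line MV with MJ:JV = 4:1 ⇒ J = (4/5, 1/5)
2. K is the centroid of triangle MLV ⇒ K = (1/3, 1/3)
2·[KMJ] = -4/15, 2·[KVM] = 1/3
[KMJ]:[KVM] = -4/15:1/3 = -4/5

[KMJ]:[KVM] = -4/5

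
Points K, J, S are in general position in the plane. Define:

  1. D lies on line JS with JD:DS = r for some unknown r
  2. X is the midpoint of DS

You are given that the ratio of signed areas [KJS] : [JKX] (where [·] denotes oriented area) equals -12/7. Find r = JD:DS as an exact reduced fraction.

r = 1/5

Set K = (0, 0), J = (1, 0), S = (0, 1); any affine frame gives the same invariant.
1. With JD:DS = r, write λ = r/(r+1) so D = J + λ·(S−J); D is affine-linear in λ
2. X is the midpoint of DS ⇒ X is an affine combination of earlier points and hence also affine-linear in λ
Every point depending on D is an affine combination of D and λ-independent points, so each such coordinate is linear in λ; the λ² term in each signed area is a multiple of (S−J)×(S−J) = 0, so 2·[KJS] and 2·[JKX] are each linear in λ. Evaluating at λ=0 and λ=1:
  2·[KJS] = 1,   2·[JKX] = -1/2·λ − 1/2
So [KJS]:[JKX] = (1) / (-1/2·λ − 1/2). Setting this equal to -12/7:
  1 = -12/7·(-1/2·λ − 1/2)  ⇒  λ = 1/6
Then r = λ/(1−λ) = (1/6)/(5/6) = 1/5. Check: with r = 1/5, D = (5/6, 1/6) and [KJS]:[JKX] = -12/7 as required.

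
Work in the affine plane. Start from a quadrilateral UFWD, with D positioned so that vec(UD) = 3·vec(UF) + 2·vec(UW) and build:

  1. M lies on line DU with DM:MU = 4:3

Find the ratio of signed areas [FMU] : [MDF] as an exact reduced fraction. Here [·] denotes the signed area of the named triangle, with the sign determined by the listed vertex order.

Set U = (0, 0), F = (1, 0), W = (0, 1), D = (3, 2); any affine frame gives the same invariant.
1. M lies on line DU with DM:MU = 4:3 ⇒ M = (9/7, 6/7)
2·[FMU] = 6/7, 2·[MDF] = -8/7
[FMU]:[MDF] = 6/7:-8/7 = -3/4

[FMU]:[MDF] = -3/4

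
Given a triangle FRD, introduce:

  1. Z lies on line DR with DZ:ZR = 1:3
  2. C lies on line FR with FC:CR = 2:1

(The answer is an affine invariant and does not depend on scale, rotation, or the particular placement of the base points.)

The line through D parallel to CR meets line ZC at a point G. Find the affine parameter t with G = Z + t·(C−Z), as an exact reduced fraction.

t = -1/3

Work in coordinates with F = (0, 0), R = (1, 0), D = (0, 1).
1. Z lies on line DR with DZ:ZR = 1:3 ⇒ Z = (1/4, 3/4)
2. C lies on line FR with FC:CR = 2:1 ⇒ C = (2/3, 0)
through D parallel to CR: direction (1/3, 0); meets ZC at G = (1/9, 1)
G = Z + t·(C−Z) with t = -1/3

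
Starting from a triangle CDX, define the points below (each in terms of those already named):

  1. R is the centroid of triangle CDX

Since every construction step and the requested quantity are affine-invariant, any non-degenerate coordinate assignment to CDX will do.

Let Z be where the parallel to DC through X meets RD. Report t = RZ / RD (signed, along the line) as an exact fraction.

Set C = (0, 0), D = (1, 0), X = (0, 1); any affine frame gives the same invariant.
1. R is the centroid of triangle CDX ⇒ R = (1/3, 1/3)
through X parallel to DC: direction (-1, 0); meets RD at Z = (-1, 1)
Z = R + t·(D−R) with t = -2

t = -2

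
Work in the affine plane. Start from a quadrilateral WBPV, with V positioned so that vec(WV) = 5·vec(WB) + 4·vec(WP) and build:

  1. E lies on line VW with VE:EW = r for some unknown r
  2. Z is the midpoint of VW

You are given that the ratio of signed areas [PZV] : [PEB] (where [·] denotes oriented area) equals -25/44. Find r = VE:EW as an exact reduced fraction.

Work in coordinates with W = (0, 0), B = (1, 0), P = (0, 1), V = (5, 4).
1. With VE:EW = r, write λ = r/(r+1) so E = V + λ·(W−V); E is affine-linear in λ
2. Z is the midpoint of VW ⇒ Z = (5/2, 2)
Every point depending on E is an affine combination of E and λ-independent points, so each such coordinate is linear in λ; the λ² term in each signed area is a multiple of (W−V)×(W−V) = 0, so 2·[PZV] and 2·[PEB] are each linear in λ. Evaluating at λ=0 and λ=1:
  2·[PZV] = 5/2,   2·[PEB] = 9·λ − 8
So [PZV]:[PEB] = (5/2) / (9·λ − 8). Setting this equal to -25/44:
  5/2 = -25/44·(9·λ − 8)  ⇒  λ = 2/5
Then r = λ/(1−λ) = (2/5)/(3/5) = 2/3. Check: with r = 2/3, E = (3, 12/5) and [PZV]:[PEB] = -25/44 as required.

r = 2/3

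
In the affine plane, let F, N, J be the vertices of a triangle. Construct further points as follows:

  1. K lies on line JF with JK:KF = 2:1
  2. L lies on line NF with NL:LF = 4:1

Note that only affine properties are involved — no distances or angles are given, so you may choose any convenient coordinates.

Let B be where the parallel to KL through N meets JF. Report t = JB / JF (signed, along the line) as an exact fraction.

Assign F = (0, 0), N = (1, 0), J = (0, 1) — the answer is frame-independent, so this choice is without loss of generality.
1. K lies on line JF with JK:KF = 2:1 ⇒ K = (0, 1/3)
2. L lies on line NF with NL:LF = 4:1 ⇒ L = (1/5, 0)
through N parallel to KL: direction (1/5, -1/3); meets JF at B = (0, 5/3)
B = J + t·(F−J) with t = -2/3

t = -2/3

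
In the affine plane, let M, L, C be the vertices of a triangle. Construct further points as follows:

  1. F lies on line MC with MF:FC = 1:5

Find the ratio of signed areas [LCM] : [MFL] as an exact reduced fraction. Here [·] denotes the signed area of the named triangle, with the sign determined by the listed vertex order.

[LCM]:[MFL] = -6

Set M = (0, 0), L = (1, 0), C = (0, 1); any affine frame gives the same invariant.
1. F lies on line MC with MF:FC = 1:5 ⇒ F = (0, 1/6)
2·[LCM] = 1, 2·[MFL] = -1/6
[LCM]:[MFL] = 1:-1/6 = -6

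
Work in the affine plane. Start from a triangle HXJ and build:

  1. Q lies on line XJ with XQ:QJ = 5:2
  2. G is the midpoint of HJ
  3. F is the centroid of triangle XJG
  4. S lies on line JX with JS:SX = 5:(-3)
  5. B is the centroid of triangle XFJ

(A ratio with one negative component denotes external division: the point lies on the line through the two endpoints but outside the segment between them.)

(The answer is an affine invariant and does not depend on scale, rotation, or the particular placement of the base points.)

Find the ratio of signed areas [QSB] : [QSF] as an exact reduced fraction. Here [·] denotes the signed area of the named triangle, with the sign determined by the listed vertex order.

[QSB]:[QSF] = 1/3

Choose coordinates H = (0, 0), X = (1, 0), J = (0, 1).
1. Q lies on line XJ with XQ:QJ = 5:2 ⇒ Q = (2/7, 5/7)
2. G is the midpoint of HJ ⇒ G = (0, 1/2)
3. F is the centroid of triangle XJG ⇒ F = (1/3, 1/2)
4. S lies on line JX with JS:SX = 5:(-3) ⇒ S = (5/2, -3/2)
5. B is the centroid of triangle XFJ ⇒ B = (4/9, 1/2)
2·[QSB] = -31/252, 2·[QSF] = -31/84
[QSB]:[QSF] = -31/252:-31/84 = 1/3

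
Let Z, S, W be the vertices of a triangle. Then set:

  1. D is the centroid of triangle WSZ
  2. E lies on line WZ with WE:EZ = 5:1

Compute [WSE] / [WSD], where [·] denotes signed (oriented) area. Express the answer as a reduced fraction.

Set Z = (0, 0), S = (1, 0), W = (0, 1); any affine frame gives the same invariant.
1. D is the centroid of triangle WSZ ⇒ D = (1/3, 1/3)
2. E lies on line WZ with WE:EZ = 5:1 ⇒ E = (0, 1/6)
2·[WSE] = -5/6, 2·[WSD] = -1/3
[WSE]:[WSD] = -5/6:-1/3 = 5/2

[WSE]:[WSD] = 5/2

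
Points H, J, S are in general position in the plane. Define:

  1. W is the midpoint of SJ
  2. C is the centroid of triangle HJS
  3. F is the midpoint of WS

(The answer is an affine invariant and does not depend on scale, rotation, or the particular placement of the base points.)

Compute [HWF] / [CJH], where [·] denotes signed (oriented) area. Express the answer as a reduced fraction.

Set H = (0, 0), J = (1, 0), S = (0, 1); any affine frame gives the same invariant.
1. W is the midpoint of SJ ⇒ W = (1/2, 1/2)
2. C is the centroid of triangle HJS ⇒ C = (1/3, 1/3)
3. F is the midpoint of WS ⇒ F = (1/4, 3/4)
2·[HWF] = 1/4, 2·[CJH] = -1/3
[HWF]:[CJH] = 1/4:-1/3 = -3/4

[HWF]:[CJH] = -3/4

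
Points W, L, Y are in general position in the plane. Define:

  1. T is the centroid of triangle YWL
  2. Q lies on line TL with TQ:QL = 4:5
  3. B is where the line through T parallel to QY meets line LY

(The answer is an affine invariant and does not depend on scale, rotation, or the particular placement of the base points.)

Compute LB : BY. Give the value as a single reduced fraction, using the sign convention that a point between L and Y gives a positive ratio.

LB:BY = -9/4

Choose coordinates W = (0, 0), L = (1, 0), Y = (0, 1).
1. T is the centroid of triangle YWL ⇒ T = (1/3, 1/3)
2. Q lies on line TL with TQ:QL = 4:5 ⇒ Q = (17/27, 5/27)
3. B is where the line through T parallel to QY meets line LY ⇒ B = (-4/5, 9/5)
B = L + t·(Y−L) with t = 9/5, so LB:BY = t:(1−t) = 9/5:-4/5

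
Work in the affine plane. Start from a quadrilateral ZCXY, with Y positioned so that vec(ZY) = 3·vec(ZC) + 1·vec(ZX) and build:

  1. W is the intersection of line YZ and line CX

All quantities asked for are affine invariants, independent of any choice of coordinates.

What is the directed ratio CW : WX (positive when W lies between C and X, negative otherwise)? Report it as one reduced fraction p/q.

Assign Z = (0, 0), C = (1, 0), X = (0, 1), Y = (3, 1) — the answer is frame-independent, so this choice is without loss of generality.
1. W is the intersection of line YZ and line CX ⇒ W = (3/4, 1/4)
W = C + t·(X−C) with t = 1/4, so CW:WX = t:(1−t) = 1/4:3/4

CW:WX = 1/3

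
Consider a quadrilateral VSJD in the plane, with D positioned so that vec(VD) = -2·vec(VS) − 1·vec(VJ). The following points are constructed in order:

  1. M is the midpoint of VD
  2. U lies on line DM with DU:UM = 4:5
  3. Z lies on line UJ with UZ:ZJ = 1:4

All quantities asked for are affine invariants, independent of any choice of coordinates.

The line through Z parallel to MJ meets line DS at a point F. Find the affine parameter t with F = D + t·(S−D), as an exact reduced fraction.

Set V = (0, 0), S = (1, 0), J = (0, 1), D = (-2, -1); any affine frame gives the same invariant.
1. M is the midpoint of VD ⇒ M = (-1, -1/2)
2. U lies on line DM with DU:UM = 4:5 ⇒ U = (-14/9, -7/9)
3. Z lies on line UJ with UZ:ZJ = 1:4 ⇒ Z = (-56/45, -19/45)
through Z parallel to MJ: direction (1, 3/2); meets DS at F = (-32/21, -53/63)
F = D + t·(S−D) with t = 10/63

t = 10/63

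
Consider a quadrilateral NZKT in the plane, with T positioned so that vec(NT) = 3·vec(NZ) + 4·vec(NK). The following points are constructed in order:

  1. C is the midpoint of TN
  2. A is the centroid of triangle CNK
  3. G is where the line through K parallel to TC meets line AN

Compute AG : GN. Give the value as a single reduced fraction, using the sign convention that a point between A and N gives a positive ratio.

Assign N = (0, 0), Z = (1, 0), K = (0, 1), T = (3, 4) — the answer is frame-independent, so this choice is without loss of generality.
1. C is the midpoint of TN ⇒ C = (3/2, 2)
2. A is the centroid of triangle CNK ⇒ A = (1/2, 1)
3. G is where the line through K parallel to TC meets line AN ⇒ G = (3/2, 3)
G = A + t·(N−A) with t = -2, so AG:GN = t:(1−t) = -2:3

AG:GN = -2/3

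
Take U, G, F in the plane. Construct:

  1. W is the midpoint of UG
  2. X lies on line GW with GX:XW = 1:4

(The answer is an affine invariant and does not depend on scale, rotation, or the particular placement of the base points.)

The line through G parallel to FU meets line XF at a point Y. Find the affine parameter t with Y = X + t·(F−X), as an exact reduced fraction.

Work in coordinates with U = (0, 0), G = (1, 0), F = (0, 1).
1. W is the midpoint of UG ⇒ W = (1/2, 0)
2. X lies on line GW with GX:XW = 1:4 ⇒ X = (9/10, 0)
through G parallel to FU: direction (0, -1); meets XF at Y = (1, -1/9)
Y = X + t·(F−X) with t = -1/9

t = -1/9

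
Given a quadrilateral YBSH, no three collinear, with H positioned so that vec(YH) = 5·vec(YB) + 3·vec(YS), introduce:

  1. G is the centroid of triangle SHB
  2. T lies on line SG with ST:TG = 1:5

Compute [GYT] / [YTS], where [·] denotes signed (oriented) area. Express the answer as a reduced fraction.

[GYT]:[YTS] = -5

Assign Y = (0, 0), B = (1, 0), S = (0, 1), H = (5, 3) — the answer is frame-independent, so this choice is without loss of generality.
1. G is the centroid of triangle SHB ⇒ G = (2, 4/3)
2. T lies on line SG with ST:TG = 1:5 ⇒ T = (1/3, 19/18)
2·[GYT] = -5/3, 2·[YTS] = 1/3
[GYT]:[YTS] = -5/3:1/3 = -5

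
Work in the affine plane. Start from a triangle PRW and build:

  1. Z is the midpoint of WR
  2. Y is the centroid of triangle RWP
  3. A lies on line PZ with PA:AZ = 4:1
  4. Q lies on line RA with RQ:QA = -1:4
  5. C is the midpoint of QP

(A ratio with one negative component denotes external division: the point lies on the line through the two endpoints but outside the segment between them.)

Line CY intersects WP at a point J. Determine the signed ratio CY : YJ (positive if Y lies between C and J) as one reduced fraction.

CY:YJ = 4/5

Work in coordinates with P = (0, 0), R = (1, 0), W = (0, 1).
1. Z is the midpoint of WR ⇒ Z = (1/2, 1/2)
2. Y is the centroid of triangle RWP ⇒ Y = (1/3, 1/3)
3. A lies on line PZ with PA:AZ = 4:1 ⇒ A = (2/5, 2/5)
4. Q lies on line RA with RQ:QA = -1:4 ⇒ Q = (6/5, -2/15)
5. C is the midpoint of QP ⇒ C = (3/5, -1/15)
line CY meets WP at J = (0, 5/6)
Y = C + t·(J−C) with t = 4/9, so CY:YJ = 4/9:5/9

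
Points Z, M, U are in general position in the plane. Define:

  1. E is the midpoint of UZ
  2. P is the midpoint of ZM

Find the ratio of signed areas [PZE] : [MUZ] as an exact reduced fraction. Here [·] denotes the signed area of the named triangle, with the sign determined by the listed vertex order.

Choose coordinates Z = (0, 0), M = (1, 0), U = (0, 1).
1. E is the midpoint of UZ ⇒ E = (0, 1/2)
2. P is the midpoint of ZM ⇒ P = (1/2, 0)
2·[PZE] = -1/4, 2·[MUZ] = 1
[PZE]:[MUZ] = -1/4:1 = -1/4

[PZE]:[MUZ] = -1/4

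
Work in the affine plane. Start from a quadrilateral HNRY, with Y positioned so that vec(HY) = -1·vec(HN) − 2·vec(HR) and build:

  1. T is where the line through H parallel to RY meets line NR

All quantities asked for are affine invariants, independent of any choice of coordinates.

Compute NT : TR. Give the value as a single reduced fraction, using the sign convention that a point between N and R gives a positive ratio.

NT:TR = 3

Choose coordinates H = (0, 0), N = (1, 0), R = (0, 1), Y = (-1, -2).
1. T is where the line through H parallel to RY meets line NR ⇒ T = (1/4, 3/4)
T = N + t·(R−N) with t = 3/4, so NT:TR = t:(1−t) = 3/4:1/4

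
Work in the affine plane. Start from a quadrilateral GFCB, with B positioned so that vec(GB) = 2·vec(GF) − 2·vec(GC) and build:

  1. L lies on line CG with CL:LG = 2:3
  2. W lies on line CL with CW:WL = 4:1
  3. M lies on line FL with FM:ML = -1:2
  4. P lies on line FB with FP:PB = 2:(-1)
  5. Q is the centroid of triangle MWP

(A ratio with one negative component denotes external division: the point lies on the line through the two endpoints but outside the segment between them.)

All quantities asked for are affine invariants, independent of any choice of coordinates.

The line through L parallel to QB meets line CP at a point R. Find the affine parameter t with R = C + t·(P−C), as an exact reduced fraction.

Set G = (0, 0), F = (1, 0), C = (0, 1), B = (2, -2); any affine frame gives the same invariant.
1. L lies on line CG with CL:LG = 2:3 ⇒ L = (0, 3/5)
2. W lies on line CL with CW:WL = 4:1 ⇒ W = (0, 17/25)
3. M lies on line FL with FM:ML = -1:2 ⇒ M = (2, -3/5)
4. P lies on line FB with FP:PB = 2:(-1) ⇒ P = (3, -4)
5. Q is the centroid of triangle MWP ⇒ Q = (5/3, -98/75)
through L parallel to QB: direction (1/3, -52/75); meets CP at R = (-30/31, 81/31)
R = C + t·(P−C) with t = -10/31

t = -10/31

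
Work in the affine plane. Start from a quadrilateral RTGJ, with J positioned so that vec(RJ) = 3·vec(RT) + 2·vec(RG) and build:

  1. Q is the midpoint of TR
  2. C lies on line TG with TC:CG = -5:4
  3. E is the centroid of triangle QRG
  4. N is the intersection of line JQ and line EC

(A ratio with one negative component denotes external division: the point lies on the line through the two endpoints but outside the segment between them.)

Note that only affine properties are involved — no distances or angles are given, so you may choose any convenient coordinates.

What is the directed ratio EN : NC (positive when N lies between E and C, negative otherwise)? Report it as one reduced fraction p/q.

EN:NC = -3/43

Choose coordinates R = (0, 0), T = (1, 0), G = (0, 1), J = (3, 2).
1. Q is the midpoint of TR ⇒ Q = (1/2, 0)
2. C lies on line TG with TC:CG = -5:4 ⇒ C = (-4, 5)
3. E is the centroid of triangle QRG ⇒ E = (1/6, 1/3)
4. N is the intersection of line JQ and line EC ⇒ N = (23/48, -1/60)
N = E + t·(C−E) with t = -3/40, so EN:NC = t:(1−t) = -3/40:43/40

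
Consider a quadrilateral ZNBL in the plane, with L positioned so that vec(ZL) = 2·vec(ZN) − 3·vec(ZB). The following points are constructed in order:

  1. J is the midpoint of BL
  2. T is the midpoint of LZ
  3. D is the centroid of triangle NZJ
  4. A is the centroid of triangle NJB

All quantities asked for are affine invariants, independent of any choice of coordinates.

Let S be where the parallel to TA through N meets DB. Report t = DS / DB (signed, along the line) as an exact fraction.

Choose coordinates Z = (0, 0), N = (1, 0), B = (0, 1), L = (2, -3).
1. J is the midpoint of BL ⇒ J = (1, -1)
2. T is the midpoint of LZ ⇒ T = (1, -3/2)
3. D is the centroid of triangle NZJ ⇒ D = (2/3, -1/3)
4. A is the centroid of triangle NJB ⇒ A = (2/3, 0)
through N parallel to TA: direction (-1/3, 3/2); meets DB at S = (7/5, -9/5)
S = D + t·(B−D) with t = -11/10

t = -11/10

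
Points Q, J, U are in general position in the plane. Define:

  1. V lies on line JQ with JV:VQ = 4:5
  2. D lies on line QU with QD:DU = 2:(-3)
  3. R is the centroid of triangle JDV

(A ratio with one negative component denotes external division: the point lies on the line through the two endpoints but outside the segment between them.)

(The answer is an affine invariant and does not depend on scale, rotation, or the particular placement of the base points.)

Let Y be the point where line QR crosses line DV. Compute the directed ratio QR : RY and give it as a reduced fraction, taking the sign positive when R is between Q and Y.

Work in coordinates with Q = (0, 0), J = (1, 0), U = (0, 1).
1. V lies on line JQ with JV:VQ = 4:5 ⇒ V = (5/9, 0)
2. D lies on line QU with QD:DU = 2:(-3) ⇒ D = (0, -2)
3. R is the centroid of triangle JDV ⇒ R = (14/27, -2/3)
line QR meets DV at Y = (70/171, -10/19)
R = Q + t·(Y−Q) with t = 19/15, so QR:RY = 19/15:-4/15

QR:RY = -19/4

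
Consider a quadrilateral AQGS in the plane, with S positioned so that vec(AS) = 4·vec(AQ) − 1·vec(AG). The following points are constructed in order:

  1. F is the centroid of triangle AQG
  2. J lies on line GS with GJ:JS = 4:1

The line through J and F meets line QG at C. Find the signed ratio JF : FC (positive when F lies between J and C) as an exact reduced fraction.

Set A = (0, 0), Q = (1, 0), G = (0, 1), S = (4, -1); any affine frame gives the same invariant.
1. F is the centroid of triangle AQG ⇒ F = (1/3, 1/3)
2. J lies on line GS with GJ:JS = 4:1 ⇒ J = (16/5, -3/5)
line JF meets QG at C = (24/29, 5/29)
F = J + t·(C−J) with t = 29/24, so JF:FC = 29/24:-5/24

JF:FC = -29/5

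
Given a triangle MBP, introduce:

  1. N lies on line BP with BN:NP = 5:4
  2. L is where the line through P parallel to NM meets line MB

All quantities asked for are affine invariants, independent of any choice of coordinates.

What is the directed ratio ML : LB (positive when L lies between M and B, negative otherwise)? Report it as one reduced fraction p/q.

Set M = (0, 0), B = (1, 0), P = (0, 1); any affine frame gives the same invariant.
1. N lies on line BP with BN:NP = 5:4 ⇒ N = (4/9, 5/9)
2. L is where the line through P parallel to NM meets line MB ⇒ L = (-4/5, 0)
L = M + t·(B−M) with t = -4/5, so ML:LB = t:(1−t) = -4/5:9/5

ML:LB = -4/9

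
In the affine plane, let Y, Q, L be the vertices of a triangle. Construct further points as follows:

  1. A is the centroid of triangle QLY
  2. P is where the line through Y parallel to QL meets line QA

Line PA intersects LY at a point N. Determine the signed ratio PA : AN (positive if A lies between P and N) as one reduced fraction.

PA:AN = -4

Work in coordinates with Y = (0, 0), Q = (1, 0), L = (0, 1).
1. A is the centroid of triangle QLY ⇒ A = (1/3, 1/3)
2. P is where the line through Y parallel to QL meets line QA ⇒ P = (-1, 1)
line PA meets LY at N = (0, 1/2)
A = P + t·(N−P) with t = 4/3, so PA:AN = 4/3:-1/3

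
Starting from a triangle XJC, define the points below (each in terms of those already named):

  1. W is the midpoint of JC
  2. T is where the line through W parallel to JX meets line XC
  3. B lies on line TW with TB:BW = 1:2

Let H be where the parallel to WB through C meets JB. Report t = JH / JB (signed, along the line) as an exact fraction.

Assign X = (0, 0), J = (1, 0), C = (0, 1) — the answer is frame-independent, so this choice is without loss of generality.
1. W is the midpoint of JC ⇒ W = (1/2, 1/2)
2. T is where the line through W parallel to JX meets line XC ⇒ T = (0, 1/2)
3. B lies on line TW with TB:BW = 1:2 ⇒ B = (1/6, 1/2)
through C parallel to WB: direction (-1/3, 0); meets JB at H = (-2/3, 1)
H = J + t·(B−J) with t = 2

t = 2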